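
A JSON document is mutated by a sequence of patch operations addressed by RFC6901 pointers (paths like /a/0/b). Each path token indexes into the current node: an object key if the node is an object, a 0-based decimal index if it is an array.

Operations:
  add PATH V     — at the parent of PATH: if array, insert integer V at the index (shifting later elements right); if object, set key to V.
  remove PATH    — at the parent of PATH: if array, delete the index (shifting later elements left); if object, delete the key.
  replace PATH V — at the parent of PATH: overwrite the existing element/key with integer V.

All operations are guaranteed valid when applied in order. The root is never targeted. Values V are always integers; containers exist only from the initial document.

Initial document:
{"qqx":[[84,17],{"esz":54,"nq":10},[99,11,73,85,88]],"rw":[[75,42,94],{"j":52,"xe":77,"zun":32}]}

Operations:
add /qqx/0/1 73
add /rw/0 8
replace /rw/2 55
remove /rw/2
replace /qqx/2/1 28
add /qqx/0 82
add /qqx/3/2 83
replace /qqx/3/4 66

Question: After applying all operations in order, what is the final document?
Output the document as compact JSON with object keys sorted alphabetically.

Answer: {"qqx":[82,[84,73,17],{"esz":54,"nq":10},[99,28,83,73,66,88]],"rw":[8,[75,42,94]]}

Derivation:
After op 1 (add /qqx/0/1 73): {"qqx":[[84,73,17],{"esz":54,"nq":10},[99,11,73,85,88]],"rw":[[75,42,94],{"j":52,"xe":77,"zun":32}]}
After op 2 (add /rw/0 8): {"qqx":[[84,73,17],{"esz":54,"nq":10},[99,11,73,85,88]],"rw":[8,[75,42,94],{"j":52,"xe":77,"zun":32}]}
After op 3 (replace /rw/2 55): {"qqx":[[84,73,17],{"esz":54,"nq":10},[99,11,73,85,88]],"rw":[8,[75,42,94],55]}
After op 4 (remove /rw/2): {"qqx":[[84,73,17],{"esz":54,"nq":10},[99,11,73,85,88]],"rw":[8,[75,42,94]]}
After op 5 (replace /qqx/2/1 28): {"qqx":[[84,73,17],{"esz":54,"nq":10},[99,28,73,85,88]],"rw":[8,[75,42,94]]}
After op 6 (add /qqx/0 82): {"qqx":[82,[84,73,17],{"esz":54,"nq":10},[99,28,73,85,88]],"rw":[8,[75,42,94]]}
After op 7 (add /qqx/3/2 83): {"qqx":[82,[84,73,17],{"esz":54,"nq":10},[99,28,83,73,85,88]],"rw":[8,[75,42,94]]}
After op 8 (replace /qqx/3/4 66): {"qqx":[82,[84,73,17],{"esz":54,"nq":10},[99,28,83,73,66,88]],"rw":[8,[75,42,94]]}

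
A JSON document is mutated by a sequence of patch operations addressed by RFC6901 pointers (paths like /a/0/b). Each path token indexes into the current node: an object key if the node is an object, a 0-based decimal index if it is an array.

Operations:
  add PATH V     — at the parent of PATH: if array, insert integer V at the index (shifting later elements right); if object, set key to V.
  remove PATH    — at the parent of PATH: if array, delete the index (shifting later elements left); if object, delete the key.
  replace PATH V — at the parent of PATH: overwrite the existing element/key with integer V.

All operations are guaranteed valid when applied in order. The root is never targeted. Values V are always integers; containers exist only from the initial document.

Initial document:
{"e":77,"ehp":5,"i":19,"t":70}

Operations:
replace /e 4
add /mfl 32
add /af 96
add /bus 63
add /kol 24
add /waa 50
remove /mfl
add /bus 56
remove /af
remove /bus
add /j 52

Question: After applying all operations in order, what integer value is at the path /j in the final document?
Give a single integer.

Answer: 52

Derivation:
After op 1 (replace /e 4): {"e":4,"ehp":5,"i":19,"t":70}
After op 2 (add /mfl 32): {"e":4,"ehp":5,"i":19,"mfl":32,"t":70}
After op 3 (add /af 96): {"af":96,"e":4,"ehp":5,"i":19,"mfl":32,"t":70}
After op 4 (add /bus 63): {"af":96,"bus":63,"e":4,"ehp":5,"i":19,"mfl":32,"t":70}
After op 5 (add /kol 24): {"af":96,"bus":63,"e":4,"ehp":5,"i":19,"kol":24,"mfl":32,"t":70}
After op 6 (add /waa 50): {"af":96,"bus":63,"e":4,"ehp":5,"i":19,"kol":24,"mfl":32,"t":70,"waa":50}
After op 7 (remove /mfl): {"af":96,"bus":63,"e":4,"ehp":5,"i":19,"kol":24,"t":70,"waa":50}
After op 8 (add /bus 56): {"af":96,"bus":56,"e":4,"ehp":5,"i":19,"kol":24,"t":70,"waa":50}
After op 9 (remove /af): {"bus":56,"e":4,"ehp":5,"i":19,"kol":24,"t":70,"waa":50}
After op 10 (remove /bus): {"e":4,"ehp":5,"i":19,"kol":24,"t":70,"waa":50}
After op 11 (add /j 52): {"e":4,"ehp":5,"i":19,"j":52,"kol":24,"t":70,"waa":50}
Value at /j: 52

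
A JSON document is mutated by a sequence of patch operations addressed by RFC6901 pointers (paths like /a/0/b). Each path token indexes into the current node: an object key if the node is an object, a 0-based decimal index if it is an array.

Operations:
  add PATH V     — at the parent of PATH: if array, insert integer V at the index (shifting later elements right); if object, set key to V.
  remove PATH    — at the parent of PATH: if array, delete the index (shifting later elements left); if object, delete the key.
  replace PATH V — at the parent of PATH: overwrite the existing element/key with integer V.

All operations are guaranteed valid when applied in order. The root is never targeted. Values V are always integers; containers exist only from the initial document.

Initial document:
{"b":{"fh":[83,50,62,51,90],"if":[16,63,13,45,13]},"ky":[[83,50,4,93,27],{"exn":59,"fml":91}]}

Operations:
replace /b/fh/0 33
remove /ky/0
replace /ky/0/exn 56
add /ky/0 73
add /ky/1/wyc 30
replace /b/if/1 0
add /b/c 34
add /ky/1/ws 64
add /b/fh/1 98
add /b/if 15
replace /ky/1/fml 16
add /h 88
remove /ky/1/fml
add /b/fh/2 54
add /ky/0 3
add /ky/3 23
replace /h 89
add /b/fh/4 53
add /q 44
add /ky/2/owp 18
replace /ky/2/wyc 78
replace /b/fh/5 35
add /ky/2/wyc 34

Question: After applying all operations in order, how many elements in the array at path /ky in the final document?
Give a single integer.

Answer: 4

Derivation:
After op 1 (replace /b/fh/0 33): {"b":{"fh":[33,50,62,51,90],"if":[16,63,13,45,13]},"ky":[[83,50,4,93,27],{"exn":59,"fml":91}]}
After op 2 (remove /ky/0): {"b":{"fh":[33,50,62,51,90],"if":[16,63,13,45,13]},"ky":[{"exn":59,"fml":91}]}
After op 3 (replace /ky/0/exn 56): {"b":{"fh":[33,50,62,51,90],"if":[16,63,13,45,13]},"ky":[{"exn":56,"fml":91}]}
After op 4 (add /ky/0 73): {"b":{"fh":[33,50,62,51,90],"if":[16,63,13,45,13]},"ky":[73,{"exn":56,"fml":91}]}
After op 5 (add /ky/1/wyc 30): {"b":{"fh":[33,50,62,51,90],"if":[16,63,13,45,13]},"ky":[73,{"exn":56,"fml":91,"wyc":30}]}
After op 6 (replace /b/if/1 0): {"b":{"fh":[33,50,62,51,90],"if":[16,0,13,45,13]},"ky":[73,{"exn":56,"fml":91,"wyc":30}]}
After op 7 (add /b/c 34): {"b":{"c":34,"fh":[33,50,62,51,90],"if":[16,0,13,45,13]},"ky":[73,{"exn":56,"fml":91,"wyc":30}]}
After op 8 (add /ky/1/ws 64): {"b":{"c":34,"fh":[33,50,62,51,90],"if":[16,0,13,45,13]},"ky":[73,{"exn":56,"fml":91,"ws":64,"wyc":30}]}
After op 9 (add /b/fh/1 98): {"b":{"c":34,"fh":[33,98,50,62,51,90],"if":[16,0,13,45,13]},"ky":[73,{"exn":56,"fml":91,"ws":64,"wyc":30}]}
After op 10 (add /b/if 15): {"b":{"c":34,"fh":[33,98,50,62,51,90],"if":15},"ky":[73,{"exn":56,"fml":91,"ws":64,"wyc":30}]}
After op 11 (replace /ky/1/fml 16): {"b":{"c":34,"fh":[33,98,50,62,51,90],"if":15},"ky":[73,{"exn":56,"fml":16,"ws":64,"wyc":30}]}
After op 12 (add /h 88): {"b":{"c":34,"fh":[33,98,50,62,51,90],"if":15},"h":88,"ky":[73,{"exn":56,"fml":16,"ws":64,"wyc":30}]}
After op 13 (remove /ky/1/fml): {"b":{"c":34,"fh":[33,98,50,62,51,90],"if":15},"h":88,"ky":[73,{"exn":56,"ws":64,"wyc":30}]}
After op 14 (add /b/fh/2 54): {"b":{"c":34,"fh":[33,98,54,50,62,51,90],"if":15},"h":88,"ky":[73,{"exn":56,"ws":64,"wyc":30}]}
After op 15 (add /ky/0 3): {"b":{"c":34,"fh":[33,98,54,50,62,51,90],"if":15},"h":88,"ky":[3,73,{"exn":56,"ws":64,"wyc":30}]}
After op 16 (add /ky/3 23): {"b":{"c":34,"fh":[33,98,54,50,62,51,90],"if":15},"h":88,"ky":[3,73,{"exn":56,"ws":64,"wyc":30},23]}
After op 17 (replace /h 89): {"b":{"c":34,"fh":[33,98,54,50,62,51,90],"if":15},"h":89,"ky":[3,73,{"exn":56,"ws":64,"wyc":30},23]}
After op 18 (add /b/fh/4 53): {"b":{"c":34,"fh":[33,98,54,50,53,62,51,90],"if":15},"h":89,"ky":[3,73,{"exn":56,"ws":64,"wyc":30},23]}
After op 19 (add /q 44): {"b":{"c":34,"fh":[33,98,54,50,53,62,51,90],"if":15},"h":89,"ky":[3,73,{"exn":56,"ws":64,"wyc":30},23],"q":44}
After op 20 (add /ky/2/owp 18): {"b":{"c":34,"fh":[33,98,54,50,53,62,51,90],"if":15},"h":89,"ky":[3,73,{"exn":56,"owp":18,"ws":64,"wyc":30},23],"q":44}
After op 21 (replace /ky/2/wyc 78): {"b":{"c":34,"fh":[33,98,54,50,53,62,51,90],"if":15},"h":89,"ky":[3,73,{"exn":56,"owp":18,"ws":64,"wyc":78},23],"q":44}
After op 22 (replace /b/fh/5 35): {"b":{"c":34,"fh":[33,98,54,50,53,35,51,90],"if":15},"h":89,"ky":[3,73,{"exn":56,"owp":18,"ws":64,"wyc":78},23],"q":44}
After op 23 (add /ky/2/wyc 34): {"b":{"c":34,"fh":[33,98,54,50,53,35,51,90],"if":15},"h":89,"ky":[3,73,{"exn":56,"owp":18,"ws":64,"wyc":34},23],"q":44}
Size at path /ky: 4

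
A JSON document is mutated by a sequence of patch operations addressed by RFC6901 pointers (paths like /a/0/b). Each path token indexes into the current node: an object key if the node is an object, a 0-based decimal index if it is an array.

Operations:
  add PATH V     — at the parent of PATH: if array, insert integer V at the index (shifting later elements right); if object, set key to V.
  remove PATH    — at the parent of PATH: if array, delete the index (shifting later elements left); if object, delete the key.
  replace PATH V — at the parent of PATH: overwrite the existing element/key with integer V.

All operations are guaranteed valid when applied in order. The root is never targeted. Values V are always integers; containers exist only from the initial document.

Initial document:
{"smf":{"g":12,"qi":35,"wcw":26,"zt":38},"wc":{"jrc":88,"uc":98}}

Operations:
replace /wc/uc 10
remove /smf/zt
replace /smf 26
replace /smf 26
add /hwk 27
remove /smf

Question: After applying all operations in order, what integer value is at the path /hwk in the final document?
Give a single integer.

After op 1 (replace /wc/uc 10): {"smf":{"g":12,"qi":35,"wcw":26,"zt":38},"wc":{"jrc":88,"uc":10}}
After op 2 (remove /smf/zt): {"smf":{"g":12,"qi":35,"wcw":26},"wc":{"jrc":88,"uc":10}}
After op 3 (replace /smf 26): {"smf":26,"wc":{"jrc":88,"uc":10}}
After op 4 (replace /smf 26): {"smf":26,"wc":{"jrc":88,"uc":10}}
After op 5 (add /hwk 27): {"hwk":27,"smf":26,"wc":{"jrc":88,"uc":10}}
After op 6 (remove /smf): {"hwk":27,"wc":{"jrc":88,"uc":10}}
Value at /hwk: 27

Answer: 27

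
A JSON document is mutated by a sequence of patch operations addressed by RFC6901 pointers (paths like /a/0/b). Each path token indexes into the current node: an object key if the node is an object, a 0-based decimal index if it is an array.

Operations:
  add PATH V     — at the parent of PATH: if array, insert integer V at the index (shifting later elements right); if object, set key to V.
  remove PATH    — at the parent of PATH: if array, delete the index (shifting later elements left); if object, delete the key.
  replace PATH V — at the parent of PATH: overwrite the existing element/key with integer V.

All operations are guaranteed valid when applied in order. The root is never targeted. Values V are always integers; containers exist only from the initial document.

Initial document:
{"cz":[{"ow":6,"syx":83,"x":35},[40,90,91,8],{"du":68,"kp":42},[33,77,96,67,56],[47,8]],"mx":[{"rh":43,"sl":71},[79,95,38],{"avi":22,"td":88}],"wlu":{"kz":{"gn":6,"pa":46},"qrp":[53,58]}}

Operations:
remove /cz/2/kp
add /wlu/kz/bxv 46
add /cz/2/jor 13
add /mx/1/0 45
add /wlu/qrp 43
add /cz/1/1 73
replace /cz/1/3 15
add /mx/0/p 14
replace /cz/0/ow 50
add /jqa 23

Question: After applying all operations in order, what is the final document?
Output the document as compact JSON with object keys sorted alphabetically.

Answer: {"cz":[{"ow":50,"syx":83,"x":35},[40,73,90,15,8],{"du":68,"jor":13},[33,77,96,67,56],[47,8]],"jqa":23,"mx":[{"p":14,"rh":43,"sl":71},[45,79,95,38],{"avi":22,"td":88}],"wlu":{"kz":{"bxv":46,"gn":6,"pa":46},"qrp":43}}

Derivation:
After op 1 (remove /cz/2/kp): {"cz":[{"ow":6,"syx":83,"x":35},[40,90,91,8],{"du":68},[33,77,96,67,56],[47,8]],"mx":[{"rh":43,"sl":71},[79,95,38],{"avi":22,"td":88}],"wlu":{"kz":{"gn":6,"pa":46},"qrp":[53,58]}}
After op 2 (add /wlu/kz/bxv 46): {"cz":[{"ow":6,"syx":83,"x":35},[40,90,91,8],{"du":68},[33,77,96,67,56],[47,8]],"mx":[{"rh":43,"sl":71},[79,95,38],{"avi":22,"td":88}],"wlu":{"kz":{"bxv":46,"gn":6,"pa":46},"qrp":[53,58]}}
After op 3 (add /cz/2/jor 13): {"cz":[{"ow":6,"syx":83,"x":35},[40,90,91,8],{"du":68,"jor":13},[33,77,96,67,56],[47,8]],"mx":[{"rh":43,"sl":71},[79,95,38],{"avi":22,"td":88}],"wlu":{"kz":{"bxv":46,"gn":6,"pa":46},"qrp":[53,58]}}
After op 4 (add /mx/1/0 45): {"cz":[{"ow":6,"syx":83,"x":35},[40,90,91,8],{"du":68,"jor":13},[33,77,96,67,56],[47,8]],"mx":[{"rh":43,"sl":71},[45,79,95,38],{"avi":22,"td":88}],"wlu":{"kz":{"bxv":46,"gn":6,"pa":46},"qrp":[53,58]}}
After op 5 (add /wlu/qrp 43): {"cz":[{"ow":6,"syx":83,"x":35},[40,90,91,8],{"du":68,"jor":13},[33,77,96,67,56],[47,8]],"mx":[{"rh":43,"sl":71},[45,79,95,38],{"avi":22,"td":88}],"wlu":{"kz":{"bxv":46,"gn":6,"pa":46},"qrp":43}}
After op 6 (add /cz/1/1 73): {"cz":[{"ow":6,"syx":83,"x":35},[40,73,90,91,8],{"du":68,"jor":13},[33,77,96,67,56],[47,8]],"mx":[{"rh":43,"sl":71},[45,79,95,38],{"avi":22,"td":88}],"wlu":{"kz":{"bxv":46,"gn":6,"pa":46},"qrp":43}}
After op 7 (replace /cz/1/3 15): {"cz":[{"ow":6,"syx":83,"x":35},[40,73,90,15,8],{"du":68,"jor":13},[33,77,96,67,56],[47,8]],"mx":[{"rh":43,"sl":71},[45,79,95,38],{"avi":22,"td":88}],"wlu":{"kz":{"bxv":46,"gn":6,"pa":46},"qrp":43}}
After op 8 (add /mx/0/p 14): {"cz":[{"ow":6,"syx":83,"x":35},[40,73,90,15,8],{"du":68,"jor":13},[33,77,96,67,56],[47,8]],"mx":[{"p":14,"rh":43,"sl":71},[45,79,95,38],{"avi":22,"td":88}],"wlu":{"kz":{"bxv":46,"gn":6,"pa":46},"qrp":43}}
After op 9 (replace /cz/0/ow 50): {"cz":[{"ow":50,"syx":83,"x":35},[40,73,90,15,8],{"du":68,"jor":13},[33,77,96,67,56],[47,8]],"mx":[{"p":14,"rh":43,"sl":71},[45,79,95,38],{"avi":22,"td":88}],"wlu":{"kz":{"bxv":46,"gn":6,"pa":46},"qrp":43}}
After op 10 (add /jqa 23): {"cz":[{"ow":50,"syx":83,"x":35},[40,73,90,15,8],{"du":68,"jor":13},[33,77,96,67,56],[47,8]],"jqa":23,"mx":[{"p":14,"rh":43,"sl":71},[45,79,95,38],{"avi":22,"td":88}],"wlu":{"kz":{"bxv":46,"gn":6,"pa":46},"qrp":43}}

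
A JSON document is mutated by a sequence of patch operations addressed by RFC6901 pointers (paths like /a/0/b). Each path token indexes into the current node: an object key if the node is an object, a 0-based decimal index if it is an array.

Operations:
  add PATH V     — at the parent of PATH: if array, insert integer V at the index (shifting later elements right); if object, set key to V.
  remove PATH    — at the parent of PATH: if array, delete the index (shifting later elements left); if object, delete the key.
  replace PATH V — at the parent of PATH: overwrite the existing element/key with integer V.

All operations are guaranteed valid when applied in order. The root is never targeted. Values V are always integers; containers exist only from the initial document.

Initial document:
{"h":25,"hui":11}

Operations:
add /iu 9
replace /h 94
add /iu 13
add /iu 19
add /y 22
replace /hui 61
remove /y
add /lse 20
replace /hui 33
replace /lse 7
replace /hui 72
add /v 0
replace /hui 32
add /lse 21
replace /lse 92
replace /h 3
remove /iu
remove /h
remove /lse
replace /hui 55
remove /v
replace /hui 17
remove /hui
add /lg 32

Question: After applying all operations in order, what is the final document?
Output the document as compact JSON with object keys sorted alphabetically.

After op 1 (add /iu 9): {"h":25,"hui":11,"iu":9}
After op 2 (replace /h 94): {"h":94,"hui":11,"iu":9}
After op 3 (add /iu 13): {"h":94,"hui":11,"iu":13}
After op 4 (add /iu 19): {"h":94,"hui":11,"iu":19}
After op 5 (add /y 22): {"h":94,"hui":11,"iu":19,"y":22}
After op 6 (replace /hui 61): {"h":94,"hui":61,"iu":19,"y":22}
After op 7 (remove /y): {"h":94,"hui":61,"iu":19}
After op 8 (add /lse 20): {"h":94,"hui":61,"iu":19,"lse":20}
After op 9 (replace /hui 33): {"h":94,"hui":33,"iu":19,"lse":20}
After op 10 (replace /lse 7): {"h":94,"hui":33,"iu":19,"lse":7}
After op 11 (replace /hui 72): {"h":94,"hui":72,"iu":19,"lse":7}
After op 12 (add /v 0): {"h":94,"hui":72,"iu":19,"lse":7,"v":0}
After op 13 (replace /hui 32): {"h":94,"hui":32,"iu":19,"lse":7,"v":0}
After op 14 (add /lse 21): {"h":94,"hui":32,"iu":19,"lse":21,"v":0}
After op 15 (replace /lse 92): {"h":94,"hui":32,"iu":19,"lse":92,"v":0}
After op 16 (replace /h 3): {"h":3,"hui":32,"iu":19,"lse":92,"v":0}
After op 17 (remove /iu): {"h":3,"hui":32,"lse":92,"v":0}
After op 18 (remove /h): {"hui":32,"lse":92,"v":0}
After op 19 (remove /lse): {"hui":32,"v":0}
After op 20 (replace /hui 55): {"hui":55,"v":0}
After op 21 (remove /v): {"hui":55}
After op 22 (replace /hui 17): {"hui":17}
After op 23 (remove /hui): {}
After op 24 (add /lg 32): {"lg":32}

Answer: {"lg":32}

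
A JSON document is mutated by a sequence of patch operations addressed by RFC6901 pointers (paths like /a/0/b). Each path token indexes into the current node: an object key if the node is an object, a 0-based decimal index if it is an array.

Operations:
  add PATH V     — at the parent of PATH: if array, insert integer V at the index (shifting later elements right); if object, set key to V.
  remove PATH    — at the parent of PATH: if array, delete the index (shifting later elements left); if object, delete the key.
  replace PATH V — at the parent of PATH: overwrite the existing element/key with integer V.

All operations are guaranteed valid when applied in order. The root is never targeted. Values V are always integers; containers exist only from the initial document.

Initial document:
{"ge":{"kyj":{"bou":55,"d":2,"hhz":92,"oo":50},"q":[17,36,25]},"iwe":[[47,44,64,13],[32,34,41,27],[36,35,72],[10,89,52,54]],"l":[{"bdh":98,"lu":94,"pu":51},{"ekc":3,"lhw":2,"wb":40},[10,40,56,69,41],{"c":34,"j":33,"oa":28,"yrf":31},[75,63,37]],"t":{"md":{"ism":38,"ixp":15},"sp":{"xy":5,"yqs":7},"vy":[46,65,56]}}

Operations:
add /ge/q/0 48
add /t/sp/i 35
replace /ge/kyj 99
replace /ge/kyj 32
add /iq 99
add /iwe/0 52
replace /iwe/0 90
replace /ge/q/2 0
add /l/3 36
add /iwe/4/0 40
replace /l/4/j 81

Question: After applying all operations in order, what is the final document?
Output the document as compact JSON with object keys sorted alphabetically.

Answer: {"ge":{"kyj":32,"q":[48,17,0,25]},"iq":99,"iwe":[90,[47,44,64,13],[32,34,41,27],[36,35,72],[40,10,89,52,54]],"l":[{"bdh":98,"lu":94,"pu":51},{"ekc":3,"lhw":2,"wb":40},[10,40,56,69,41],36,{"c":34,"j":81,"oa":28,"yrf":31},[75,63,37]],"t":{"md":{"ism":38,"ixp":15},"sp":{"i":35,"xy":5,"yqs":7},"vy":[46,65,56]}}

Derivation:
After op 1 (add /ge/q/0 48): {"ge":{"kyj":{"bou":55,"d":2,"hhz":92,"oo":50},"q":[48,17,36,25]},"iwe":[[47,44,64,13],[32,34,41,27],[36,35,72],[10,89,52,54]],"l":[{"bdh":98,"lu":94,"pu":51},{"ekc":3,"lhw":2,"wb":40},[10,40,56,69,41],{"c":34,"j":33,"oa":28,"yrf":31},[75,63,37]],"t":{"md":{"ism":38,"ixp":15},"sp":{"xy":5,"yqs":7},"vy":[46,65,56]}}
After op 2 (add /t/sp/i 35): {"ge":{"kyj":{"bou":55,"d":2,"hhz":92,"oo":50},"q":[48,17,36,25]},"iwe":[[47,44,64,13],[32,34,41,27],[36,35,72],[10,89,52,54]],"l":[{"bdh":98,"lu":94,"pu":51},{"ekc":3,"lhw":2,"wb":40},[10,40,56,69,41],{"c":34,"j":33,"oa":28,"yrf":31},[75,63,37]],"t":{"md":{"ism":38,"ixp":15},"sp":{"i":35,"xy":5,"yqs":7},"vy":[46,65,56]}}
After op 3 (replace /ge/kyj 99): {"ge":{"kyj":99,"q":[48,17,36,25]},"iwe":[[47,44,64,13],[32,34,41,27],[36,35,72],[10,89,52,54]],"l":[{"bdh":98,"lu":94,"pu":51},{"ekc":3,"lhw":2,"wb":40},[10,40,56,69,41],{"c":34,"j":33,"oa":28,"yrf":31},[75,63,37]],"t":{"md":{"ism":38,"ixp":15},"sp":{"i":35,"xy":5,"yqs":7},"vy":[46,65,56]}}
After op 4 (replace /ge/kyj 32): {"ge":{"kyj":32,"q":[48,17,36,25]},"iwe":[[47,44,64,13],[32,34,41,27],[36,35,72],[10,89,52,54]],"l":[{"bdh":98,"lu":94,"pu":51},{"ekc":3,"lhw":2,"wb":40},[10,40,56,69,41],{"c":34,"j":33,"oa":28,"yrf":31},[75,63,37]],"t":{"md":{"ism":38,"ixp":15},"sp":{"i":35,"xy":5,"yqs":7},"vy":[46,65,56]}}
After op 5 (add /iq 99): {"ge":{"kyj":32,"q":[48,17,36,25]},"iq":99,"iwe":[[47,44,64,13],[32,34,41,27],[36,35,72],[10,89,52,54]],"l":[{"bdh":98,"lu":94,"pu":51},{"ekc":3,"lhw":2,"wb":40},[10,40,56,69,41],{"c":34,"j":33,"oa":28,"yrf":31},[75,63,37]],"t":{"md":{"ism":38,"ixp":15},"sp":{"i":35,"xy":5,"yqs":7},"vy":[46,65,56]}}
After op 6 (add /iwe/0 52): {"ge":{"kyj":32,"q":[48,17,36,25]},"iq":99,"iwe":[52,[47,44,64,13],[32,34,41,27],[36,35,72],[10,89,52,54]],"l":[{"bdh":98,"lu":94,"pu":51},{"ekc":3,"lhw":2,"wb":40},[10,40,56,69,41],{"c":34,"j":33,"oa":28,"yrf":31},[75,63,37]],"t":{"md":{"ism":38,"ixp":15},"sp":{"i":35,"xy":5,"yqs":7},"vy":[46,65,56]}}
After op 7 (replace /iwe/0 90): {"ge":{"kyj":32,"q":[48,17,36,25]},"iq":99,"iwe":[90,[47,44,64,13],[32,34,41,27],[36,35,72],[10,89,52,54]],"l":[{"bdh":98,"lu":94,"pu":51},{"ekc":3,"lhw":2,"wb":40},[10,40,56,69,41],{"c":34,"j":33,"oa":28,"yrf":31},[75,63,37]],"t":{"md":{"ism":38,"ixp":15},"sp":{"i":35,"xy":5,"yqs":7},"vy":[46,65,56]}}
After op 8 (replace /ge/q/2 0): {"ge":{"kyj":32,"q":[48,17,0,25]},"iq":99,"iwe":[90,[47,44,64,13],[32,34,41,27],[36,35,72],[10,89,52,54]],"l":[{"bdh":98,"lu":94,"pu":51},{"ekc":3,"lhw":2,"wb":40},[10,40,56,69,41],{"c":34,"j":33,"oa":28,"yrf":31},[75,63,37]],"t":{"md":{"ism":38,"ixp":15},"sp":{"i":35,"xy":5,"yqs":7},"vy":[46,65,56]}}
After op 9 (add /l/3 36): {"ge":{"kyj":32,"q":[48,17,0,25]},"iq":99,"iwe":[90,[47,44,64,13],[32,34,41,27],[36,35,72],[10,89,52,54]],"l":[{"bdh":98,"lu":94,"pu":51},{"ekc":3,"lhw":2,"wb":40},[10,40,56,69,41],36,{"c":34,"j":33,"oa":28,"yrf":31},[75,63,37]],"t":{"md":{"ism":38,"ixp":15},"sp":{"i":35,"xy":5,"yqs":7},"vy":[46,65,56]}}
After op 10 (add /iwe/4/0 40): {"ge":{"kyj":32,"q":[48,17,0,25]},"iq":99,"iwe":[90,[47,44,64,13],[32,34,41,27],[36,35,72],[40,10,89,52,54]],"l":[{"bdh":98,"lu":94,"pu":51},{"ekc":3,"lhw":2,"wb":40},[10,40,56,69,41],36,{"c":34,"j":33,"oa":28,"yrf":31},[75,63,37]],"t":{"md":{"ism":38,"ixp":15},"sp":{"i":35,"xy":5,"yqs":7},"vy":[46,65,56]}}
After op 11 (replace /l/4/j 81): {"ge":{"kyj":32,"q":[48,17,0,25]},"iq":99,"iwe":[90,[47,44,64,13],[32,34,41,27],[36,35,72],[40,10,89,52,54]],"l":[{"bdh":98,"lu":94,"pu":51},{"ekc":3,"lhw":2,"wb":40},[10,40,56,69,41],36,{"c":34,"j":81,"oa":28,"yrf":31},[75,63,37]],"t":{"md":{"ism":38,"ixp":15},"sp":{"i":35,"xy":5,"yqs":7},"vy":[46,65,56]}}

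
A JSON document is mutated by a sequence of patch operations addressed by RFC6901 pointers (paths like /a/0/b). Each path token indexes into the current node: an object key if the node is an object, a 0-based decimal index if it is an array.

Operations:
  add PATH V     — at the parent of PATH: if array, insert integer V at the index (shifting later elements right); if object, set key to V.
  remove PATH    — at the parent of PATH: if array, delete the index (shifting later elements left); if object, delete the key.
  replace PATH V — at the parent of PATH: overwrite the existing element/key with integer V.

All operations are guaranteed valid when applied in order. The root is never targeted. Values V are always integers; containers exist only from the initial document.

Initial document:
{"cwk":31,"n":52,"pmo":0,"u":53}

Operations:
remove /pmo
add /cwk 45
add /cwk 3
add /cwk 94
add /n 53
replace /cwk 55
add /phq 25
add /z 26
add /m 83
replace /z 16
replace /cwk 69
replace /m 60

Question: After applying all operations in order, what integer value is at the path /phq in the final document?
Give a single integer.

After op 1 (remove /pmo): {"cwk":31,"n":52,"u":53}
After op 2 (add /cwk 45): {"cwk":45,"n":52,"u":53}
After op 3 (add /cwk 3): {"cwk":3,"n":52,"u":53}
After op 4 (add /cwk 94): {"cwk":94,"n":52,"u":53}
After op 5 (add /n 53): {"cwk":94,"n":53,"u":53}
After op 6 (replace /cwk 55): {"cwk":55,"n":53,"u":53}
After op 7 (add /phq 25): {"cwk":55,"n":53,"phq":25,"u":53}
After op 8 (add /z 26): {"cwk":55,"n":53,"phq":25,"u":53,"z":26}
After op 9 (add /m 83): {"cwk":55,"m":83,"n":53,"phq":25,"u":53,"z":26}
After op 10 (replace /z 16): {"cwk":55,"m":83,"n":53,"phq":25,"u":53,"z":16}
After op 11 (replace /cwk 69): {"cwk":69,"m":83,"n":53,"phq":25,"u":53,"z":16}
After op 12 (replace /m 60): {"cwk":69,"m":60,"n":53,"phq":25,"u":53,"z":16}
Value at /phq: 25

Answer: 25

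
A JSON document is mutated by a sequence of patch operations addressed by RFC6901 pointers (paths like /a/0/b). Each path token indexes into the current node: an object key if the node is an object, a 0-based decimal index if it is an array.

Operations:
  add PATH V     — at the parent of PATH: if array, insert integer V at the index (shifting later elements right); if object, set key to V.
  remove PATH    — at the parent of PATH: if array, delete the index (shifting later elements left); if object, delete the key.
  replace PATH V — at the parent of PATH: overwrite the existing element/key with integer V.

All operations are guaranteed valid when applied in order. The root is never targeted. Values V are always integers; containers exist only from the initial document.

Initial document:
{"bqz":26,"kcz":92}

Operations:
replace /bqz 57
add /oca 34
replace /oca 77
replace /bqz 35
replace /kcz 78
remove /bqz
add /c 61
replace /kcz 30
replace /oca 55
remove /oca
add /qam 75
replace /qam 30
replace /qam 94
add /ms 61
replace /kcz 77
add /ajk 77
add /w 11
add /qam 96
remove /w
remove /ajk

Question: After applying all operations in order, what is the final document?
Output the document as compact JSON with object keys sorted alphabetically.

After op 1 (replace /bqz 57): {"bqz":57,"kcz":92}
After op 2 (add /oca 34): {"bqz":57,"kcz":92,"oca":34}
After op 3 (replace /oca 77): {"bqz":57,"kcz":92,"oca":77}
After op 4 (replace /bqz 35): {"bqz":35,"kcz":92,"oca":77}
After op 5 (replace /kcz 78): {"bqz":35,"kcz":78,"oca":77}
After op 6 (remove /bqz): {"kcz":78,"oca":77}
After op 7 (add /c 61): {"c":61,"kcz":78,"oca":77}
After op 8 (replace /kcz 30): {"c":61,"kcz":30,"oca":77}
After op 9 (replace /oca 55): {"c":61,"kcz":30,"oca":55}
After op 10 (remove /oca): {"c":61,"kcz":30}
After op 11 (add /qam 75): {"c":61,"kcz":30,"qam":75}
After op 12 (replace /qam 30): {"c":61,"kcz":30,"qam":30}
After op 13 (replace /qam 94): {"c":61,"kcz":30,"qam":94}
After op 14 (add /ms 61): {"c":61,"kcz":30,"ms":61,"qam":94}
After op 15 (replace /kcz 77): {"c":61,"kcz":77,"ms":61,"qam":94}
After op 16 (add /ajk 77): {"ajk":77,"c":61,"kcz":77,"ms":61,"qam":94}
After op 17 (add /w 11): {"ajk":77,"c":61,"kcz":77,"ms":61,"qam":94,"w":11}
After op 18 (add /qam 96): {"ajk":77,"c":61,"kcz":77,"ms":61,"qam":96,"w":11}
After op 19 (remove /w): {"ajk":77,"c":61,"kcz":77,"ms":61,"qam":96}
After op 20 (remove /ajk): {"c":61,"kcz":77,"ms":61,"qam":96}

Answer: {"c":61,"kcz":77,"ms":61,"qam":96}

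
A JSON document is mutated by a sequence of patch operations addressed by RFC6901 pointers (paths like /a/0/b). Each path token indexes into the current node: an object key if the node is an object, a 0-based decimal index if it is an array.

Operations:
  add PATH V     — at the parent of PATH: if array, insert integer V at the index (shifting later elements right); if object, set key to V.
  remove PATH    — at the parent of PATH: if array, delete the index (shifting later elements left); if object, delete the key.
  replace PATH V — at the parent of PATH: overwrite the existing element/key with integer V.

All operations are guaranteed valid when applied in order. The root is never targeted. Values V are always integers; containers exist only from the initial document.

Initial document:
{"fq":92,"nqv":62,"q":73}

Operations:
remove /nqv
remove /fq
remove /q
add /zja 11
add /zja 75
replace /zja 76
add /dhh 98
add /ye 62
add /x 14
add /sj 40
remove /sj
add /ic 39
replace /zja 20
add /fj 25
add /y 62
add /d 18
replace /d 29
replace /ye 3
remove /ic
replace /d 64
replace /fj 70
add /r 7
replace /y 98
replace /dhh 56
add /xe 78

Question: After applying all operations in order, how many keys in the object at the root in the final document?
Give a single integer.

After op 1 (remove /nqv): {"fq":92,"q":73}
After op 2 (remove /fq): {"q":73}
After op 3 (remove /q): {}
After op 4 (add /zja 11): {"zja":11}
After op 5 (add /zja 75): {"zja":75}
After op 6 (replace /zja 76): {"zja":76}
After op 7 (add /dhh 98): {"dhh":98,"zja":76}
After op 8 (add /ye 62): {"dhh":98,"ye":62,"zja":76}
After op 9 (add /x 14): {"dhh":98,"x":14,"ye":62,"zja":76}
After op 10 (add /sj 40): {"dhh":98,"sj":40,"x":14,"ye":62,"zja":76}
After op 11 (remove /sj): {"dhh":98,"x":14,"ye":62,"zja":76}
After op 12 (add /ic 39): {"dhh":98,"ic":39,"x":14,"ye":62,"zja":76}
After op 13 (replace /zja 20): {"dhh":98,"ic":39,"x":14,"ye":62,"zja":20}
After op 14 (add /fj 25): {"dhh":98,"fj":25,"ic":39,"x":14,"ye":62,"zja":20}
After op 15 (add /y 62): {"dhh":98,"fj":25,"ic":39,"x":14,"y":62,"ye":62,"zja":20}
After op 16 (add /d 18): {"d":18,"dhh":98,"fj":25,"ic":39,"x":14,"y":62,"ye":62,"zja":20}
After op 17 (replace /d 29): {"d":29,"dhh":98,"fj":25,"ic":39,"x":14,"y":62,"ye":62,"zja":20}
After op 18 (replace /ye 3): {"d":29,"dhh":98,"fj":25,"ic":39,"x":14,"y":62,"ye":3,"zja":20}
After op 19 (remove /ic): {"d":29,"dhh":98,"fj":25,"x":14,"y":62,"ye":3,"zja":20}
After op 20 (replace /d 64): {"d":64,"dhh":98,"fj":25,"x":14,"y":62,"ye":3,"zja":20}
After op 21 (replace /fj 70): {"d":64,"dhh":98,"fj":70,"x":14,"y":62,"ye":3,"zja":20}
After op 22 (add /r 7): {"d":64,"dhh":98,"fj":70,"r":7,"x":14,"y":62,"ye":3,"zja":20}
After op 23 (replace /y 98): {"d":64,"dhh":98,"fj":70,"r":7,"x":14,"y":98,"ye":3,"zja":20}
After op 24 (replace /dhh 56): {"d":64,"dhh":56,"fj":70,"r":7,"x":14,"y":98,"ye":3,"zja":20}
After op 25 (add /xe 78): {"d":64,"dhh":56,"fj":70,"r":7,"x":14,"xe":78,"y":98,"ye":3,"zja":20}
Size at the root: 9

Answer: 9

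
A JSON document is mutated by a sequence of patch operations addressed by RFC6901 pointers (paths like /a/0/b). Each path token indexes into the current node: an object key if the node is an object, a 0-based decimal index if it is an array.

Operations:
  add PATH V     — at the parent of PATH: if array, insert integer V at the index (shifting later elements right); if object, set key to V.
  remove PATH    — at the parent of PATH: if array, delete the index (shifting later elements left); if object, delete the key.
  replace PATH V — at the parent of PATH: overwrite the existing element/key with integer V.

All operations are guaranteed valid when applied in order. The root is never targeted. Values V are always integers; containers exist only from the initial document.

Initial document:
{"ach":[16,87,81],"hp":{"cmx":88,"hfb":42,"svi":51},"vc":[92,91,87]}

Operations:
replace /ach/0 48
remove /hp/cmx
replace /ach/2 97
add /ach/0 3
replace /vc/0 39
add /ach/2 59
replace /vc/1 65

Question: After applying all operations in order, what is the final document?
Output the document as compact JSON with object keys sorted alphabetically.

Answer: {"ach":[3,48,59,87,97],"hp":{"hfb":42,"svi":51},"vc":[39,65,87]}

Derivation:
After op 1 (replace /ach/0 48): {"ach":[48,87,81],"hp":{"cmx":88,"hfb":42,"svi":51},"vc":[92,91,87]}
After op 2 (remove /hp/cmx): {"ach":[48,87,81],"hp":{"hfb":42,"svi":51},"vc":[92,91,87]}
After op 3 (replace /ach/2 97): {"ach":[48,87,97],"hp":{"hfb":42,"svi":51},"vc":[92,91,87]}
After op 4 (add /ach/0 3): {"ach":[3,48,87,97],"hp":{"hfb":42,"svi":51},"vc":[92,91,87]}
After op 5 (replace /vc/0 39): {"ach":[3,48,87,97],"hp":{"hfb":42,"svi":51},"vc":[39,91,87]}
After op 6 (add /ach/2 59): {"ach":[3,48,59,87,97],"hp":{"hfb":42,"svi":51},"vc":[39,91,87]}
After op 7 (replace /vc/1 65): {"ach":[3,48,59,87,97],"hp":{"hfb":42,"svi":51},"vc":[39,65,87]}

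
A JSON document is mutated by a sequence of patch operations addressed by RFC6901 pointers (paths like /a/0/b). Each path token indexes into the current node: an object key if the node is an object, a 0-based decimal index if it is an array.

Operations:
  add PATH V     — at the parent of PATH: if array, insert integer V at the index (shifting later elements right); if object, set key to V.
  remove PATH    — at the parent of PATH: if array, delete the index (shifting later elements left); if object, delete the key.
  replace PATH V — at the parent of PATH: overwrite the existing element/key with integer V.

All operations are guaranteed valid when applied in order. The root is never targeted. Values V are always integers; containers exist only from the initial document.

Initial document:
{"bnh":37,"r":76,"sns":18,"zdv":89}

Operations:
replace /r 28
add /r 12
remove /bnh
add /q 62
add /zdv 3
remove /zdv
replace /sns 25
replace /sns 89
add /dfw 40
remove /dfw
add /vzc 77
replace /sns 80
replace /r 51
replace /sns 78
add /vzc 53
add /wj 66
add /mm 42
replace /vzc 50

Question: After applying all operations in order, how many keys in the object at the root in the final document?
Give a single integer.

Answer: 6

Derivation:
After op 1 (replace /r 28): {"bnh":37,"r":28,"sns":18,"zdv":89}
After op 2 (add /r 12): {"bnh":37,"r":12,"sns":18,"zdv":89}
After op 3 (remove /bnh): {"r":12,"sns":18,"zdv":89}
After op 4 (add /q 62): {"q":62,"r":12,"sns":18,"zdv":89}
After op 5 (add /zdv 3): {"q":62,"r":12,"sns":18,"zdv":3}
After op 6 (remove /zdv): {"q":62,"r":12,"sns":18}
After op 7 (replace /sns 25): {"q":62,"r":12,"sns":25}
After op 8 (replace /sns 89): {"q":62,"r":12,"sns":89}
After op 9 (add /dfw 40): {"dfw":40,"q":62,"r":12,"sns":89}
After op 10 (remove /dfw): {"q":62,"r":12,"sns":89}
After op 11 (add /vzc 77): {"q":62,"r":12,"sns":89,"vzc":77}
After op 12 (replace /sns 80): {"q":62,"r":12,"sns":80,"vzc":77}
After op 13 (replace /r 51): {"q":62,"r":51,"sns":80,"vzc":77}
After op 14 (replace /sns 78): {"q":62,"r":51,"sns":78,"vzc":77}
After op 15 (add /vzc 53): {"q":62,"r":51,"sns":78,"vzc":53}
After op 16 (add /wj 66): {"q":62,"r":51,"sns":78,"vzc":53,"wj":66}
After op 17 (add /mm 42): {"mm":42,"q":62,"r":51,"sns":78,"vzc":53,"wj":66}
After op 18 (replace /vzc 50): {"mm":42,"q":62,"r":51,"sns":78,"vzc":50,"wj":66}
Size at the root: 6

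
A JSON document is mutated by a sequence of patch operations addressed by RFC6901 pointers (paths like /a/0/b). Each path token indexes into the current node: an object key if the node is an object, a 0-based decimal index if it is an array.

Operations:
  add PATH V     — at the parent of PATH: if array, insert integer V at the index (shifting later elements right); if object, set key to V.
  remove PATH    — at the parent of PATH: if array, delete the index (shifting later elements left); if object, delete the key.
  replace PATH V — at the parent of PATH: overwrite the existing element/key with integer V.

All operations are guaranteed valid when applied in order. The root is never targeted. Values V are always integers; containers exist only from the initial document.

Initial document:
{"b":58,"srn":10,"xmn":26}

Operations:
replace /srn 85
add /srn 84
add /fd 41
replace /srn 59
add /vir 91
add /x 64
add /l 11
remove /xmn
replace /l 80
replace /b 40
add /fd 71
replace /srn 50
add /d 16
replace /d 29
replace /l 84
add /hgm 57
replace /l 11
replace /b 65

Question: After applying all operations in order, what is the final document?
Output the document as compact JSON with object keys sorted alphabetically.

Answer: {"b":65,"d":29,"fd":71,"hgm":57,"l":11,"srn":50,"vir":91,"x":64}

Derivation:
After op 1 (replace /srn 85): {"b":58,"srn":85,"xmn":26}
After op 2 (add /srn 84): {"b":58,"srn":84,"xmn":26}
After op 3 (add /fd 41): {"b":58,"fd":41,"srn":84,"xmn":26}
After op 4 (replace /srn 59): {"b":58,"fd":41,"srn":59,"xmn":26}
After op 5 (add /vir 91): {"b":58,"fd":41,"srn":59,"vir":91,"xmn":26}
After op 6 (add /x 64): {"b":58,"fd":41,"srn":59,"vir":91,"x":64,"xmn":26}
After op 7 (add /l 11): {"b":58,"fd":41,"l":11,"srn":59,"vir":91,"x":64,"xmn":26}
After op 8 (remove /xmn): {"b":58,"fd":41,"l":11,"srn":59,"vir":91,"x":64}
After op 9 (replace /l 80): {"b":58,"fd":41,"l":80,"srn":59,"vir":91,"x":64}
After op 10 (replace /b 40): {"b":40,"fd":41,"l":80,"srn":59,"vir":91,"x":64}
After op 11 (add /fd 71): {"b":40,"fd":71,"l":80,"srn":59,"vir":91,"x":64}
After op 12 (replace /srn 50): {"b":40,"fd":71,"l":80,"srn":50,"vir":91,"x":64}
After op 13 (add /d 16): {"b":40,"d":16,"fd":71,"l":80,"srn":50,"vir":91,"x":64}
After op 14 (replace /d 29): {"b":40,"d":29,"fd":71,"l":80,"srn":50,"vir":91,"x":64}
After op 15 (replace /l 84): {"b":40,"d":29,"fd":71,"l":84,"srn":50,"vir":91,"x":64}
After op 16 (add /hgm 57): {"b":40,"d":29,"fd":71,"hgm":57,"l":84,"srn":50,"vir":91,"x":64}
After op 17 (replace /l 11): {"b":40,"d":29,"fd":71,"hgm":57,"l":11,"srn":50,"vir":91,"x":64}
After op 18 (replace /b 65): {"b":65,"d":29,"fd":71,"hgm":57,"l":11,"srn":50,"vir":91,"x":64}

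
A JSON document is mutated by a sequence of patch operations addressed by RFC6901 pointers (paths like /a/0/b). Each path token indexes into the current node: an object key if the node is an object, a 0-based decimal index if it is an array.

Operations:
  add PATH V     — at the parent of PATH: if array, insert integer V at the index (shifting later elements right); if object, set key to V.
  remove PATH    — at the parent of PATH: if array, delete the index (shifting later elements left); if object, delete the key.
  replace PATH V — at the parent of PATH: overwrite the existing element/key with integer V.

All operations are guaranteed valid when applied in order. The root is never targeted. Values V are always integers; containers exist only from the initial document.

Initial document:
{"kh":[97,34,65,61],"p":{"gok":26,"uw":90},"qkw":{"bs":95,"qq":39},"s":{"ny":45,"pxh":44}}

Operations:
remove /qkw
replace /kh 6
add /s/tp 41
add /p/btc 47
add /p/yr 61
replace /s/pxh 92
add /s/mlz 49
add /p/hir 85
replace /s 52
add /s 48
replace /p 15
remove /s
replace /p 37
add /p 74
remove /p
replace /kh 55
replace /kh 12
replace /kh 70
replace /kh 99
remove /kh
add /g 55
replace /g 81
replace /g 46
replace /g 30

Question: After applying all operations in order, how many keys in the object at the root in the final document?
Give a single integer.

Answer: 1

Derivation:
After op 1 (remove /qkw): {"kh":[97,34,65,61],"p":{"gok":26,"uw":90},"s":{"ny":45,"pxh":44}}
After op 2 (replace /kh 6): {"kh":6,"p":{"gok":26,"uw":90},"s":{"ny":45,"pxh":44}}
After op 3 (add /s/tp 41): {"kh":6,"p":{"gok":26,"uw":90},"s":{"ny":45,"pxh":44,"tp":41}}
After op 4 (add /p/btc 47): {"kh":6,"p":{"btc":47,"gok":26,"uw":90},"s":{"ny":45,"pxh":44,"tp":41}}
After op 5 (add /p/yr 61): {"kh":6,"p":{"btc":47,"gok":26,"uw":90,"yr":61},"s":{"ny":45,"pxh":44,"tp":41}}
After op 6 (replace /s/pxh 92): {"kh":6,"p":{"btc":47,"gok":26,"uw":90,"yr":61},"s":{"ny":45,"pxh":92,"tp":41}}
After op 7 (add /s/mlz 49): {"kh":6,"p":{"btc":47,"gok":26,"uw":90,"yr":61},"s":{"mlz":49,"ny":45,"pxh":92,"tp":41}}
After op 8 (add /p/hir 85): {"kh":6,"p":{"btc":47,"gok":26,"hir":85,"uw":90,"yr":61},"s":{"mlz":49,"ny":45,"pxh":92,"tp":41}}
After op 9 (replace /s 52): {"kh":6,"p":{"btc":47,"gok":26,"hir":85,"uw":90,"yr":61},"s":52}
After op 10 (add /s 48): {"kh":6,"p":{"btc":47,"gok":26,"hir":85,"uw":90,"yr":61},"s":48}
After op 11 (replace /p 15): {"kh":6,"p":15,"s":48}
After op 12 (remove /s): {"kh":6,"p":15}
After op 13 (replace /p 37): {"kh":6,"p":37}
After op 14 (add /p 74): {"kh":6,"p":74}
After op 15 (remove /p): {"kh":6}
After op 16 (replace /kh 55): {"kh":55}
After op 17 (replace /kh 12): {"kh":12}
After op 18 (replace /kh 70): {"kh":70}
After op 19 (replace /kh 99): {"kh":99}
After op 20 (remove /kh): {}
After op 21 (add /g 55): {"g":55}
After op 22 (replace /g 81): {"g":81}
After op 23 (replace /g 46): {"g":46}
After op 24 (replace /g 30): {"g":30}
Size at the root: 1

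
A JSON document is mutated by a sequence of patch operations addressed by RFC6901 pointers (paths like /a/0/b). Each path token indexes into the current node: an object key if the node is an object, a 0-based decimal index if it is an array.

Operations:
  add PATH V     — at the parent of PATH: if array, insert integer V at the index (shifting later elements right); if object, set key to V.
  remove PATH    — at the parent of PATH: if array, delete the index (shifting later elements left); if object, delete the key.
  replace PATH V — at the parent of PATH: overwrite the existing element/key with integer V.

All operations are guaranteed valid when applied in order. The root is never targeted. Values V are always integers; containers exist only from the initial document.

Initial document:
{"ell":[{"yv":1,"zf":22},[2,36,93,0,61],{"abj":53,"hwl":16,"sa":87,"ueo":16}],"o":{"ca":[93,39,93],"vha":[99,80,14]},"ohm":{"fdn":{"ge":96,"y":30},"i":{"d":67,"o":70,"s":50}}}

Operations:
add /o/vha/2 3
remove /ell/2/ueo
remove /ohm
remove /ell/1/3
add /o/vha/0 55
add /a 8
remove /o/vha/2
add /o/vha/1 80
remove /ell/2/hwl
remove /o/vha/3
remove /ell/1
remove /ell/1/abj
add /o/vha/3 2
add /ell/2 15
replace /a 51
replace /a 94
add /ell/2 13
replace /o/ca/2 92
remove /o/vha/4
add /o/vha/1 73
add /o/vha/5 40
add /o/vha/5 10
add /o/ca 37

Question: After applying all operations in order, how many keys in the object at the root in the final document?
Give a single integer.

Answer: 3

Derivation:
After op 1 (add /o/vha/2 3): {"ell":[{"yv":1,"zf":22},[2,36,93,0,61],{"abj":53,"hwl":16,"sa":87,"ueo":16}],"o":{"ca":[93,39,93],"vha":[99,80,3,14]},"ohm":{"fdn":{"ge":96,"y":30},"i":{"d":67,"o":70,"s":50}}}
After op 2 (remove /ell/2/ueo): {"ell":[{"yv":1,"zf":22},[2,36,93,0,61],{"abj":53,"hwl":16,"sa":87}],"o":{"ca":[93,39,93],"vha":[99,80,3,14]},"ohm":{"fdn":{"ge":96,"y":30},"i":{"d":67,"o":70,"s":50}}}
After op 3 (remove /ohm): {"ell":[{"yv":1,"zf":22},[2,36,93,0,61],{"abj":53,"hwl":16,"sa":87}],"o":{"ca":[93,39,93],"vha":[99,80,3,14]}}
After op 4 (remove /ell/1/3): {"ell":[{"yv":1,"zf":22},[2,36,93,61],{"abj":53,"hwl":16,"sa":87}],"o":{"ca":[93,39,93],"vha":[99,80,3,14]}}
After op 5 (add /o/vha/0 55): {"ell":[{"yv":1,"zf":22},[2,36,93,61],{"abj":53,"hwl":16,"sa":87}],"o":{"ca":[93,39,93],"vha":[55,99,80,3,14]}}
After op 6 (add /a 8): {"a":8,"ell":[{"yv":1,"zf":22},[2,36,93,61],{"abj":53,"hwl":16,"sa":87}],"o":{"ca":[93,39,93],"vha":[55,99,80,3,14]}}
After op 7 (remove /o/vha/2): {"a":8,"ell":[{"yv":1,"zf":22},[2,36,93,61],{"abj":53,"hwl":16,"sa":87}],"o":{"ca":[93,39,93],"vha":[55,99,3,14]}}
After op 8 (add /o/vha/1 80): {"a":8,"ell":[{"yv":1,"zf":22},[2,36,93,61],{"abj":53,"hwl":16,"sa":87}],"o":{"ca":[93,39,93],"vha":[55,80,99,3,14]}}
After op 9 (remove /ell/2/hwl): {"a":8,"ell":[{"yv":1,"zf":22},[2,36,93,61],{"abj":53,"sa":87}],"o":{"ca":[93,39,93],"vha":[55,80,99,3,14]}}
After op 10 (remove /o/vha/3): {"a":8,"ell":[{"yv":1,"zf":22},[2,36,93,61],{"abj":53,"sa":87}],"o":{"ca":[93,39,93],"vha":[55,80,99,14]}}
After op 11 (remove /ell/1): {"a":8,"ell":[{"yv":1,"zf":22},{"abj":53,"sa":87}],"o":{"ca":[93,39,93],"vha":[55,80,99,14]}}
After op 12 (remove /ell/1/abj): {"a":8,"ell":[{"yv":1,"zf":22},{"sa":87}],"o":{"ca":[93,39,93],"vha":[55,80,99,14]}}
After op 13 (add /o/vha/3 2): {"a":8,"ell":[{"yv":1,"zf":22},{"sa":87}],"o":{"ca":[93,39,93],"vha":[55,80,99,2,14]}}
After op 14 (add /ell/2 15): {"a":8,"ell":[{"yv":1,"zf":22},{"sa":87},15],"o":{"ca":[93,39,93],"vha":[55,80,99,2,14]}}
After op 15 (replace /a 51): {"a":51,"ell":[{"yv":1,"zf":22},{"sa":87},15],"o":{"ca":[93,39,93],"vha":[55,80,99,2,14]}}
After op 16 (replace /a 94): {"a":94,"ell":[{"yv":1,"zf":22},{"sa":87},15],"o":{"ca":[93,39,93],"vha":[55,80,99,2,14]}}
After op 17 (add /ell/2 13): {"a":94,"ell":[{"yv":1,"zf":22},{"sa":87},13,15],"o":{"ca":[93,39,93],"vha":[55,80,99,2,14]}}
After op 18 (replace /o/ca/2 92): {"a":94,"ell":[{"yv":1,"zf":22},{"sa":87},13,15],"o":{"ca":[93,39,92],"vha":[55,80,99,2,14]}}
After op 19 (remove /o/vha/4): {"a":94,"ell":[{"yv":1,"zf":22},{"sa":87},13,15],"o":{"ca":[93,39,92],"vha":[55,80,99,2]}}
After op 20 (add /o/vha/1 73): {"a":94,"ell":[{"yv":1,"zf":22},{"sa":87},13,15],"o":{"ca":[93,39,92],"vha":[55,73,80,99,2]}}
After op 21 (add /o/vha/5 40): {"a":94,"ell":[{"yv":1,"zf":22},{"sa":87},13,15],"o":{"ca":[93,39,92],"vha":[55,73,80,99,2,40]}}
After op 22 (add /o/vha/5 10): {"a":94,"ell":[{"yv":1,"zf":22},{"sa":87},13,15],"o":{"ca":[93,39,92],"vha":[55,73,80,99,2,10,40]}}
After op 23 (add /o/ca 37): {"a":94,"ell":[{"yv":1,"zf":22},{"sa":87},13,15],"o":{"ca":37,"vha":[55,73,80,99,2,10,40]}}
Size at the root: 3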